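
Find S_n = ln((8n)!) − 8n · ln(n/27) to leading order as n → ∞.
S_n ~ 8n · (ln 216 − 1) + O(ln n)

Stirling: ln((8n)!) = 8n ln(8n) − 8n + O(ln n).
  S_n = 8n ln(8n) − 8n − 8n ln(n/27) + O(ln n)
      = 8n ln(8n) − 8n ln n + 8n ln 27 − 8n + O(ln n)
      = 8n ln 8 + 8n ln 27 − 8n + O(ln n)
      = 8n (ln 216 − 1) + O(ln n).
Numerically ln(216) − 1 ≈ 4.3753.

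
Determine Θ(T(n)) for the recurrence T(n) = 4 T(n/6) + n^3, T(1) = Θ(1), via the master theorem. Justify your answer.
T(n) = Θ(n^3)

log_6 4 ≈ 0.774. f(n) = n^3 dominates n^(log_6 4) since 3 > 0.774, and the regularity condition a·f(n/b) = 4·(n/6)^3 = (4/216)·n^3 ≤ c·f(n) holds with c = 4/216 ≈ 0.0185 < 1. So this is Case 3: T(n) = Θ(f(n)) = Θ(n^3).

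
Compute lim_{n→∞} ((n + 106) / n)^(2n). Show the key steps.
lim = e^212

Rewrite as (1 + 106/n)^(2n). By the standard limit (1 + x/n)^n → e^x, we have (1 + 106/n)^n → e^106, and raising to the 2nd power gives e^212.
More precisely, ln[(1 + 106/n)^(2n)] = 2n · ln(1 + 106/n) = 2n · (106/n + O(1/n^2)) = 212 + O(1/n) → 212.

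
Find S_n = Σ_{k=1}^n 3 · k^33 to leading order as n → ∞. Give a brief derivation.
S_n ~ 3 · n^34 / 34

By integral comparison (Euler-Maclaurin), Σ_{k=1}^n 3 · k^33 = 3 · ∫_0^n x^33 dx + O(n^33) = 3 · n^34/34 + O(n^33). (Equivalently, Faulhaber's formula gives the same leading term.)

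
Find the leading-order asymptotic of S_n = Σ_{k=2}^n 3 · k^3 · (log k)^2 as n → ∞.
S_n ~ 3 · n^4 · (log n)^2 / 4

By integral comparison, S_n = ∫_1^n 3 · x^3 · (log x)^2 dx + O(n^3 · (log n)^2). For the integral, the leading term of ∫_1^n x^3 (log x)^2 dx is n^4/4 · (log n)^2 (by repeated integration by parts; each step lowers the log-exponent and produces a relatively O(1/log n) correction). Hence S_n ~ 3 · n^4 · (log n)^2 / 4.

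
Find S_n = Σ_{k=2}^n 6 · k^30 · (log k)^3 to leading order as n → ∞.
S_n ~ 6 · n^31 · (log n)^3 / 31

By integral comparison, S_n = ∫_1^n 6 · x^30 · (log x)^3 dx + O(n^30 · (log n)^3). For the integral, the leading term of ∫_1^n x^30 (log x)^3 dx is n^31/31 · (log n)^3 (by repeated integration by parts; each step lowers the log-exponent and produces a relatively O(1/log n) correction). Hence S_n ~ 6 · n^31 · (log n)^3 / 31.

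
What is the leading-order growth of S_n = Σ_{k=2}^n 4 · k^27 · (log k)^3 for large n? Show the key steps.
S_n ~ n^28 · (log n)^3 / 7

By integral comparison, S_n = ∫_1^n 4 · x^27 · (log x)^3 dx + O(n^27 · (log n)^3). For the integral, the leading term of ∫_1^n x^27 (log x)^3 dx is n^28/28 · (log n)^3 (by repeated integration by parts; each step lowers the log-exponent and produces a relatively O(1/log n) correction). Hence S_n ~ n^28 · (log n)^3 / 7.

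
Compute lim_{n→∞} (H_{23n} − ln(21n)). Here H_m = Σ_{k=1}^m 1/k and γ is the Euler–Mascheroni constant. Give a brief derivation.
lim = ln(23/21) + γ

By Euler-Maclaurin, H_m = ln m + γ + O(1/m). So
  H_{23n} − ln(21n) = ln(23n) + γ − ln(21n) + O(1/n)
                       = ln(23/21) + γ + O(1/n).
Hence the limit is ln(23/21) + γ.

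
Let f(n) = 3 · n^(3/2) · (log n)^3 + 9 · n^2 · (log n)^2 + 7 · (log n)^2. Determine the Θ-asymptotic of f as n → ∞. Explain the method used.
f(n) ∈ Θ(n^2 · (log n)^2)

Compare the terms by growth order. For large n, n^a · (log n)^b dominates n^a' · (log n)^b' iff a > a', or (a = a' and b > b'). Ranking the 3 terms shows the dominant one is 9 · n^2 · (log n)^2. Hence f(n) ∈ Θ(n^2 · (log n)^2).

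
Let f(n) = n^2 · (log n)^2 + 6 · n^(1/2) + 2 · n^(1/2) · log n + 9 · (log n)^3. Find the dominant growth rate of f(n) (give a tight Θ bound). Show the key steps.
f(n) ∈ Θ(n^2 · (log n)^2)

Compare the terms by growth order. For large n, n^a · (log n)^b dominates n^a' · (log n)^b' iff a > a', or (a = a' and b > b'). Ranking the 4 terms shows the dominant one is n^2 · (log n)^2. Hence f(n) ∈ Θ(n^2 · (log n)^2).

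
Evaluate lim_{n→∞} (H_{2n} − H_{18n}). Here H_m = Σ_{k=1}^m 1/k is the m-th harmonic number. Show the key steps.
lim = ln(2/18) = −ln 9

Euler-Maclaurin gives H_m = ln m + γ + 1/(2m) + O(1/m^2). The γ and O(1/m) terms cancel in the difference:
  H_{2n} − H_{18n} = ln(2n) − ln(18n) + O(1/n) = ln(2/18) + O(1/n).
Hence the limit is ln(2/18) = −ln 9.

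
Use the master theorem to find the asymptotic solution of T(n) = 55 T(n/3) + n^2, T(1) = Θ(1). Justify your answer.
T(n) = Θ(n^(log_3 55))

Master theorem: compare f(n) = n^2 to n^(log_3 55) where log_3 55 ≈ 3.648. Since 2 < log_3 55, we have f(n) = O(n^(log_3 55 − ε)) for some ε > 0 — Case 1. Hence T(n) = Θ(n^(log_3 55)).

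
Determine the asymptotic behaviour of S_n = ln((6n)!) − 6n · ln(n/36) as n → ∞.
S_n ~ 6n · (ln 216 − 1) + O(ln n)

Stirling: ln((6n)!) = 6n ln(6n) − 6n + O(ln n).
  S_n = 6n ln(6n) − 6n − 6n ln(n/36) + O(ln n)
      = 6n ln(6n) − 6n ln n + 6n ln 36 − 6n + O(ln n)
      = 6n ln 6 + 6n ln 36 − 6n + O(ln n)
      = 6n (ln 216 − 1) + O(ln n).
Numerically ln(216) − 1 ≈ 4.3753.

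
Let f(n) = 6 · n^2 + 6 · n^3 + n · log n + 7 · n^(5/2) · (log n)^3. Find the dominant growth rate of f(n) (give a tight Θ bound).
f(n) ∈ Θ(n^3)

Compare the terms by growth order. For large n, n^a · (log n)^b dominates n^a' · (log n)^b' iff a > a', or (a = a' and b > b'). Ranking the 4 terms shows the dominant one is 6 · n^3. Hence f(n) ∈ Θ(n^3).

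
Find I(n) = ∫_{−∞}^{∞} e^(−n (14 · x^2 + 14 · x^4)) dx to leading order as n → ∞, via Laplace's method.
I(n) ~ sqrt(π/(14n))

φ(x) = 14 · x^2 + 14 · x^4 has its unique global minimum at x* = 0 (since φ'(x) = 28x + 56x^3 = 0 only at x = 0 for real x with both coefficients positive, and φ → ∞ as |x| → ∞). At x* = 0, φ(0) = 0 and φ''(0) = 28. Laplace's method then gives
  I(n) ~ sqrt(2π / (n · φ''(0))) · e^(−n φ(0)) = sqrt(2π / (28n)) = sqrt(π/(14n)).
The 14 · x^4 term contributes only at subleading order (an O(1/n) relative correction).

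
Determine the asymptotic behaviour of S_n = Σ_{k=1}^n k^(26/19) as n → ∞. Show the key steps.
S_n ~ (19/45) · n^(45/19)

Integral comparison: Σ_{k=1}^n k^(26/19) = ∫_0^n x^(26/19) dx + O(n^(26/19)). The integral is n^(1 + 26/19) / (1 + 26/19) = n^((26+19)/19) / ((26+19)/19) = (19/45) · n^(45/19).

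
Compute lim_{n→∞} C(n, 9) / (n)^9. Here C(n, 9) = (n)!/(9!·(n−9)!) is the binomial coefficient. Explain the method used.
lim = 1/9! = 1/362880

With N = n → ∞: C(N, 9) / N^9 = [N(N−1)…(N−8)] / (9! · N^9) = (1/9!) · 1 · (1 − 1/n) · … · (1 − 8/n). Each factor → 1 as N → ∞, so the limit is 1/9! = 1/362880.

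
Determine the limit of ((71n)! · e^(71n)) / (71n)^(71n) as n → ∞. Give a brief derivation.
lim = ∞

Stirling: (71n)! ~ sqrt(2π·71n) · (71n/e)^(71n). Hence
  (71n)! · e^(71n) / (71n)^(71n) ~ sqrt(2π·71n) = sqrt(2π·71) · sqrt(n) → ∞.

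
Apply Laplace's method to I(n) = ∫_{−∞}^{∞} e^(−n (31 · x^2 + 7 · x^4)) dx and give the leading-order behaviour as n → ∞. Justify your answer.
I(n) ~ sqrt(π/(31n))

φ(x) = 31 · x^2 + 7 · x^4 has its unique global minimum at x* = 0 (since φ'(x) = 62x + 28x^3 = 0 only at x = 0 for real x with both coefficients positive, and φ → ∞ as |x| → ∞). At x* = 0, φ(0) = 0 and φ''(0) = 62. Laplace's method then gives
  I(n) ~ sqrt(2π / (n · φ''(0))) · e^(−n φ(0)) = sqrt(2π / (62n)) = sqrt(π/(31n)).
The 7 · x^4 term contributes only at subleading order (an O(1/n) relative correction).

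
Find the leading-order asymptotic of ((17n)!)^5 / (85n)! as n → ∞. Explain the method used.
((17n)!)^5/(85n)! ~ ((2π·17n)^(4/2) / sqrt(5)) · 5^(−5·17n)  →  0

Write N = 17n. Stirling: N! ~ sqrt(2π N)(N/e)^N and (5N)! ~ sqrt(2π·5N)·(5N/e)^(5N).
  (N!)^5/(5N)! ~ (2π N)^(5/2) (N/e)^(5N) / [sqrt(2π·5N) (5N/e)^(5N)]
     = (2π N)^(5/2) / sqrt(2π·5N) · (N/(5N))^(5N)
     = (2π N)^((5−1)/2) / sqrt(5) · 5^(−5N).
Since 5^5 > 1, the factor 5^(−5N) decays exponentially, so the ratio → 0. Substituting N = 17n gives the stated form.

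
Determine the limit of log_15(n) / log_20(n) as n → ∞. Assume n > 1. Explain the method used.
lim = ln(20) / ln(15) = log_15(20)

Change of base: log_15(n) = ln n / ln 15 and log_20(n) = ln n / ln 20. The ratio is (ln n / ln 15) · (ln 20 / ln n) = ln 20 / ln 15, a constant independent of n. So the limit is ln 20 / ln 15 = log_15(20).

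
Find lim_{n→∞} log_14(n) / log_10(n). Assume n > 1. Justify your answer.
lim = ln(10) / ln(14) = log_14(10)

Change of base: log_14(n) = ln n / ln 14 and log_10(n) = ln n / ln 10. The ratio is (ln n / ln 14) · (ln 10 / ln n) = ln 10 / ln 14, a constant independent of n. So the limit is ln 10 / ln 14 = log_14(10).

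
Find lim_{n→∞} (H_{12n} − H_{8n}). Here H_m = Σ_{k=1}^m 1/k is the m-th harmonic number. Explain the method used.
lim = ln(12/8) = ln(3/2)

Euler-Maclaurin gives H_m = ln m + γ + 1/(2m) + O(1/m^2). The γ and O(1/m) terms cancel in the difference:
  H_{12n} − H_{8n} = ln(12n) − ln(8n) + O(1/n) = ln(12/8) + O(1/n).
Hence the limit is ln(12/8) = ln(3/2).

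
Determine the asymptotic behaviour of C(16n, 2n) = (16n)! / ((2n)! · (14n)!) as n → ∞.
C(16n, 2n) ~ (16777216/823543)^(2n) · sqrt(4/(7π·2n))

Write N = 2n. Apply Stirling to each factorial:
  (8N)! ~ sqrt(2π·8N) · (8N/e)^(8N),
  N! ~ sqrt(2π N) · (N/e)^N,
  (7N)! ~ sqrt(2π·7N) · (7N/e)^(7N).
The exponential factors combine to (8N)^(8N) / (N^N · (7N)^(7N)) = 8^(8N)/7^(7N) = (8^8/7^7)^N = (16777216/823543)^N.
The square-root prefactors combine to sqrt(2π·8N) / (sqrt(2π N)·sqrt(2π·7N)) = sqrt(8 / (2π·7·N)) = sqrt(4/(7π·2n)).
Substituting N = 2n: C(16n, 2n) ~ (16777216/823543)^(2n) · sqrt(4/(7π·2n)).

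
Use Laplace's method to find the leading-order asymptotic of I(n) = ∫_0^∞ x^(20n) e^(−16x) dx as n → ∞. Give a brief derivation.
I(n) ~ (sqrt(2π·20n) / 16) · (20n/(16e))^(20n)

Write the integrand as exp(20n ln x − 16x) and set f(x) = 20n ln x − 16x. Then f'(x) = 20n/x − 16 = 0 at x* = 20n/16, and f''(x*) = −20n/x*^2 = −16^2/(20n). Laplace's method (interior maximum) gives
  I(n) ~ e^(f(x*)) · sqrt(2π / |f''(x*)|)
        = exp(20n ln(20n/16) − 20n) · sqrt(2π · 20n / 16^2)
        = (20n/16)^(20n) e^(−20n) · sqrt(2π·20n) / 16
        = (sqrt(2π·20n) / 16) · (20n/(16e))^(20n).
This matches Γ(20n+1)/16^(20n+1) with Stirling applied to Γ.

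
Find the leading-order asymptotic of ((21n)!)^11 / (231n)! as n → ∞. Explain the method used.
((21n)!)^11/(231n)! ~ ((2π·21n)^(10/2) / sqrt(11)) · 11^(−11·21n)  →  0

Write N = 21n. Stirling: N! ~ sqrt(2π N)(N/e)^N and (11N)! ~ sqrt(2π·11N)·(11N/e)^(11N).
  (N!)^11/(11N)! ~ (2π N)^(11/2) (N/e)^(11N) / [sqrt(2π·11N) (11N/e)^(11N)]
     = (2π N)^(11/2) / sqrt(2π·11N) · (N/(11N))^(11N)
     = (2π N)^((11−1)/2) / sqrt(11) · 11^(−11N).
Since 11^11 > 1, the factor 11^(−11N) decays exponentially, so the ratio → 0. Substituting N = 21n gives the stated form.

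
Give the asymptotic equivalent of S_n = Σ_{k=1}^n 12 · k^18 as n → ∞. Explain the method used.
S_n ~ 12 · n^19 / 19

By integral comparison (Euler-Maclaurin), Σ_{k=1}^n 12 · k^18 = 12 · ∫_0^n x^18 dx + O(n^18) = 12 · n^19/19 + O(n^18). (Equivalently, Faulhaber's formula gives the same leading term.)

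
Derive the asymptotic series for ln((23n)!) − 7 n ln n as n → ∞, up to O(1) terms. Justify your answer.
ln((23n)!) − 7 n ln n = 16 n ln n + 23(ln 23 − 1) n + (1/2) ln(2π·23n) + O(1/n)

Stirling: ln((23n)!) = 23n ln(23n) − 23n + (1/2) ln(2π·23n) + O(1/n).
Expand 23n ln(23n) = 23n (ln n + ln 23) = 23n ln n + 23n ln 23.
Subtract 7n ln n: leading term is (23 − 7) n ln n = 16 n ln n. The next term is 23n ln 23 − 23n = 23(ln 23 − 1) n. Then the (1/2) ln(2π·23n) correction.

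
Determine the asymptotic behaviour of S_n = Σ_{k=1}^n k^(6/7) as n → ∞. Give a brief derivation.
S_n ~ (7/13) · n^(13/7)

Integral comparison: Σ_{k=1}^n k^(6/7) = ∫_0^n x^(6/7) dx + O(n^(6/7)). The integral is n^(1 + 6/7) / (1 + 6/7) = n^((6+7)/7) / ((6+7)/7) = (7/13) · n^(13/7).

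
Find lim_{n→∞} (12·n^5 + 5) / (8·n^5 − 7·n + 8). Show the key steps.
lim = 12/8 = 3/2

For large n the leading n^5 terms dominate both numerator and denominator. Dividing top and bottom by n^5, every other term tends to 0, leaving 12/8 = 3/2.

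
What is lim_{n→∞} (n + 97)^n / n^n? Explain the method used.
lim = e^97

Rewrite as (1 + 97/n)^(n). By the standard limit (1 + x/n)^n → e^x, we have (1 + 97/n)^n → e^97, and raising to the 1st power gives e^97.
More precisely, ln[(1 + 97/n)^(n)] = n · ln(1 + 97/n) = n · (97/n + O(1/n^2)) = 97 + O(1/n) → 97.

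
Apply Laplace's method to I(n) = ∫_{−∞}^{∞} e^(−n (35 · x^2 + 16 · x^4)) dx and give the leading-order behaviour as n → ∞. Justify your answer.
I(n) ~ sqrt(π/(35n))

φ(x) = 35 · x^2 + 16 · x^4 has its unique global minimum at x* = 0 (since φ'(x) = 70x + 64x^3 = 0 only at x = 0 for real x with both coefficients positive, and φ → ∞ as |x| → ∞). At x* = 0, φ(0) = 0 and φ''(0) = 70. Laplace's method then gives
  I(n) ~ sqrt(2π / (n · φ''(0))) · e^(−n φ(0)) = sqrt(2π / (70n)) = sqrt(π/(35n)).
The 16 · x^4 term contributes only at subleading order (an O(1/n) relative correction).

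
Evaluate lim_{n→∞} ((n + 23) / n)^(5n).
lim = e^115

Rewrite as (1 + 23/n)^(5n). By the standard limit (1 + x/n)^n → e^x, we have (1 + 23/n)^n → e^23, and raising to the 5th power gives e^115.
More precisely, ln[(1 + 23/n)^(5n)] = 5n · ln(1 + 23/n) = 5n · (23/n + O(1/n^2)) = 115 + O(1/n) → 115.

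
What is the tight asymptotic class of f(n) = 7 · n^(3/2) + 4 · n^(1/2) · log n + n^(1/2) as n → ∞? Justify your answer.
f(n) ∈ Θ(n^(3/2))

Compare the terms by growth order. For large n, n^a · (log n)^b dominates n^a' · (log n)^b' iff a > a', or (a = a' and b > b'). Ranking the 3 terms shows the dominant one is 7 · n^(3/2). Hence f(n) ∈ Θ(n^(3/2)).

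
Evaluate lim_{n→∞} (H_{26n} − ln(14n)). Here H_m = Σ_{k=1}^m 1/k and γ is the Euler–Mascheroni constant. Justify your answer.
lim = ln(13/7) + γ

By Euler-Maclaurin, H_m = ln m + γ + O(1/m). So
  H_{26n} − ln(14n) = ln(26n) + γ − ln(14n) + O(1/n)
                       = ln(26/14) + γ + O(1/n).
Hence the limit is ln(26/14) + γ (= ln(13/7)).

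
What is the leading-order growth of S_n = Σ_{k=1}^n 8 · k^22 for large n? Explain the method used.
S_n ~ 8 · n^23 / 23

By integral comparison (Euler-Maclaurin), Σ_{k=1}^n 8 · k^22 = 8 · ∫_0^n x^22 dx + O(n^22) = 8 · n^23/23 + O(n^22). (Equivalently, Faulhaber's formula gives the same leading term.)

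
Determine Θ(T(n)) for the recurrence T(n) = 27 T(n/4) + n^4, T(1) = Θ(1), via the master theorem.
T(n) = Θ(n^4)

log_4 27 ≈ 2.377. f(n) = n^4 dominates n^(log_4 27) since 4 > 2.377, and the regularity condition a·f(n/b) = 27·(n/4)^4 = (27/256)·n^4 ≤ c·f(n) holds with c = 27/256 ≈ 0.105 < 1. So this is Case 3: T(n) = Θ(f(n)) = Θ(n^4).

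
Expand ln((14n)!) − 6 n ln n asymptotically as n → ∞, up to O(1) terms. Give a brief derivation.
ln((14n)!) − 6 n ln n = 8 n ln n + 14(ln 14 − 1) n + (1/2) ln(2π·14n) + O(1/n)

Stirling: ln((14n)!) = 14n ln(14n) − 14n + (1/2) ln(2π·14n) + O(1/n).
Expand 14n ln(14n) = 14n (ln n + ln 14) = 14n ln n + 14n ln 14.
Subtract 6n ln n: leading term is (14 − 6) n ln n = 8 n ln n. The next term is 14n ln 14 − 14n = 14(ln 14 − 1) n. Then the (1/2) ln(2π·14n) correction.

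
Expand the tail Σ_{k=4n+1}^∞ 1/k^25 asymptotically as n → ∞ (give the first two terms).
Σ_{k>4n} 1/k^25 = 1/(24 · (4n)^24) − 1/(2 · (4n)^25) + O(1/(4n)^26)

Compare to the integral: ∫_{4n}^∞ x^(−25) dx = [−x^(−24)/24]_{4n}^∞ = 1/((25−1)·(4n)^24). The Euler-Maclaurin correction adds −f(4n)/2 = −1/(2·(4n)^25). Euler-Maclaurin then gives
  Σ_{k>4n} 1/k^25 = ∫_{4n}^∞ dx/x^25 − 1/(2·(4n)^25) + O(1/(4n)^26).
(Equivalently this is ζ(25) − Σ_{k≤4n} 1/k^25.)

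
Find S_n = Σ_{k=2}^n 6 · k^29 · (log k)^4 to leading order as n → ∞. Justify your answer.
S_n ~ n^30 · (log n)^4 / 5

By integral comparison, S_n = ∫_1^n 6 · x^29 · (log x)^4 dx + O(n^29 · (log n)^4). For the integral, the leading term of ∫_1^n x^29 (log x)^4 dx is n^30/30 · (log n)^4 (by repeated integration by parts; each step lowers the log-exponent and produces a relatively O(1/log n) correction). Hence S_n ~ n^30 · (log n)^4 / 5.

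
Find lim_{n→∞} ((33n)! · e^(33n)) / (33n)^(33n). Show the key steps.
lim = ∞

Stirling: (33n)! ~ sqrt(2π·33n) · (33n/e)^(33n). Hence
  (33n)! · e^(33n) / (33n)^(33n) ~ sqrt(2π·33n) = sqrt(2π·33) · sqrt(n) → ∞.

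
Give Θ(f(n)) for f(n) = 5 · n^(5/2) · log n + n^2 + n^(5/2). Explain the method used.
f(n) ∈ Θ(n^(5/2) · log n)

Compare the terms by growth order. For large n, n^a · (log n)^b dominates n^a' · (log n)^b' iff a > a', or (a = a' and b > b'). Ranking the 3 terms shows the dominant one is 5 · n^(5/2) · log n. Hence f(n) ∈ Θ(n^(5/2) · log n).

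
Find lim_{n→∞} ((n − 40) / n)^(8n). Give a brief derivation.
lim = e^(−320)

Rewrite as (1 − 40/n)^(8n). By the standard limit (1 + x/n)^n → e^x, we have (1 − 40/n)^n → e^(−40), and raising to the 8th power gives e^(−320).
More precisely, ln[(1 − 40/n)^(8n)] = 8n · ln(1 − 40/n) = 8n · (-40/n + O(1/n^2)) = -320 + O(1/n) → -320.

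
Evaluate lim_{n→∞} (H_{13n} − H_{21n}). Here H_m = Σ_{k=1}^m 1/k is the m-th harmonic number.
lim = ln(13/21)

Euler-Maclaurin gives H_m = ln m + γ + 1/(2m) + O(1/m^2). The γ and O(1/m) terms cancel in the difference:
  H_{13n} − H_{21n} = ln(13n) − ln(21n) + O(1/n) = ln(13/21) + O(1/n).
Hence the limit is ln(13/21).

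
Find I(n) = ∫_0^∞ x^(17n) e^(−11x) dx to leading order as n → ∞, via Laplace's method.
I(n) ~ (sqrt(2π·17n) / 11) · (17n/(11e))^(17n)

Write the integrand as exp(17n ln x − 11x) and set f(x) = 17n ln x − 11x. Then f'(x) = 17n/x − 11 = 0 at x* = 17n/11, and f''(x*) = −17n/x*^2 = −11^2/(17n). Laplace's method (interior maximum) gives
  I(n) ~ e^(f(x*)) · sqrt(2π / |f''(x*)|)
        = exp(17n ln(17n/11) − 17n) · sqrt(2π · 17n / 11^2)
        = (17n/11)^(17n) e^(−17n) · sqrt(2π·17n) / 11
        = (sqrt(2π·17n) / 11) · (17n/(11e))^(17n).
This matches Γ(17n+1)/11^(17n+1) with Stirling applied to Γ.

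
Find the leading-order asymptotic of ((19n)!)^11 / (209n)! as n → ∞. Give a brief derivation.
((19n)!)^11/(209n)! ~ ((2π·19n)^(10/2) / sqrt(11)) · 11^(−11·19n)  →  0

Write N = 19n. Stirling: N! ~ sqrt(2π N)(N/e)^N and (11N)! ~ sqrt(2π·11N)·(11N/e)^(11N).
  (N!)^11/(11N)! ~ (2π N)^(11/2) (N/e)^(11N) / [sqrt(2π·11N) (11N/e)^(11N)]
     = (2π N)^(11/2) / sqrt(2π·11N) · (N/(11N))^(11N)
     = (2π N)^((11−1)/2) / sqrt(11) · 11^(−11N).
Since 11^11 > 1, the factor 11^(−11N) decays exponentially, so the ratio → 0. Substituting N = 19n gives the stated form.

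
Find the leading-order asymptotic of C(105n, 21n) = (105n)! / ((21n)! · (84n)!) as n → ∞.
C(105n, 21n) ~ (3125/256)^(21n) · sqrt(5/(8π·21n))

Write N = 21n. Apply Stirling to each factorial:
  (5N)! ~ sqrt(2π·5N) · (5N/e)^(5N),
  N! ~ sqrt(2π N) · (N/e)^N,
  (4N)! ~ sqrt(2π·4N) · (4N/e)^(4N).
The exponential factors combine to (5N)^(5N) / (N^N · (4N)^(4N)) = 5^(5N)/4^(4N) = (5^5/4^4)^N = (3125/256)^N.
The square-root prefactors combine to sqrt(2π·5N) / (sqrt(2π N)·sqrt(2π·4N)) = sqrt(5 / (2π·4·N)) = sqrt(5/(8π·21n)).
Substituting N = 21n: C(105n, 21n) ~ (3125/256)^(21n) · sqrt(5/(8π·21n)).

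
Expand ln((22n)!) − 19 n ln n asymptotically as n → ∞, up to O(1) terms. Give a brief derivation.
ln((22n)!) − 19 n ln n = 3 n ln n + 22(ln 22 − 1) n + (1/2) ln(2π·22n) + O(1/n)

Stirling: ln((22n)!) = 22n ln(22n) − 22n + (1/2) ln(2π·22n) + O(1/n).
Expand 22n ln(22n) = 22n (ln n + ln 22) = 22n ln n + 22n ln 22.
Subtract 19n ln n: leading term is (22 − 19) n ln n = 3 n ln n. The next term is 22n ln 22 − 22n = 22(ln 22 − 1) n. Then the (1/2) ln(2π·22n) correction.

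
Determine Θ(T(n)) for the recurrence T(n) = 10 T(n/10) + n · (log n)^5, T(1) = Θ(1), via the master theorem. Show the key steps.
T(n) = Θ(n · (log n)^6)

Here log_10 10 = 1 and f(n) = n · (log n)^5 = Θ(n^(log_10 10) · (log n)^5). This is the extended Case 2 of the master theorem (f matches the critical exponent up to log factors), giving T(n) = Θ(n^(log_10 10) · (log n)^(5+1)) = Θ(n · (log n)^6).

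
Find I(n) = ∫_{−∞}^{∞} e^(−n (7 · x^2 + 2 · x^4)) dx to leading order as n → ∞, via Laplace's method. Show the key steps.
I(n) ~ sqrt(π/(7n))

φ(x) = 7 · x^2 + 2 · x^4 has its unique global minimum at x* = 0 (since φ'(x) = 14x + 8x^3 = 0 only at x = 0 for real x with both coefficients positive, and φ → ∞ as |x| → ∞). At x* = 0, φ(0) = 0 and φ''(0) = 14. Laplace's method then gives
  I(n) ~ sqrt(2π / (n · φ''(0))) · e^(−n φ(0)) = sqrt(2π / (14n)) = sqrt(π/(7n)).
The 2 · x^4 term contributes only at subleading order (an O(1/n) relative correction).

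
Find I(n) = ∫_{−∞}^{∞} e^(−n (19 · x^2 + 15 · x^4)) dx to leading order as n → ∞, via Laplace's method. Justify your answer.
I(n) ~ sqrt(π/(19n))

φ(x) = 19 · x^2 + 15 · x^4 has its unique global minimum at x* = 0 (since φ'(x) = 38x + 60x^3 = 0 only at x = 0 for real x with both coefficients positive, and φ → ∞ as |x| → ∞). At x* = 0, φ(0) = 0 and φ''(0) = 38. Laplace's method then gives
  I(n) ~ sqrt(2π / (n · φ''(0))) · e^(−n φ(0)) = sqrt(2π / (38n)) = sqrt(π/(19n)).
The 15 · x^4 term contributes only at subleading order (an O(1/n) relative correction).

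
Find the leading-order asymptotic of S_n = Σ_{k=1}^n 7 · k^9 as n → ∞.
S_n ~ 7 · n^10 / 10

By integral comparison (Euler-Maclaurin), Σ_{k=1}^n 7 · k^9 = 7 · ∫_0^n x^9 dx + O(n^9) = 7 · n^10/10 + O(n^9). (Equivalently, Faulhaber's formula gives the same leading term.)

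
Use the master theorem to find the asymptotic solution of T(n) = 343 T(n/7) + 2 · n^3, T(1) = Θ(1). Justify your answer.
T(n) = Θ(n^3 log n)

log_7 343 = 3, and f(n) = 2 · n^3 = Θ(n^(log_7 343)). This is Case 2 of the master theorem: T(n) = Θ(f(n) · log n) = Θ(n^3 log n).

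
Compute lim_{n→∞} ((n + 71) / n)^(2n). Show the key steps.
lim = e^142

Rewrite as (1 + 71/n)^(2n). By the standard limit (1 + x/n)^n → e^x, we have (1 + 71/n)^n → e^71, and raising to the 2nd power gives e^142.
More precisely, ln[(1 + 71/n)^(2n)] = 2n · ln(1 + 71/n) = 2n · (71/n + O(1/n^2)) = 142 + O(1/n) → 142.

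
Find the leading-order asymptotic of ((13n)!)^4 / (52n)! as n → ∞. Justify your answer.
((13n)!)^4/(52n)! ~ ((2π·13n)^(3/2) / 2) · 4^(−4·13n)  →  0

Write N = 13n. Stirling: N! ~ sqrt(2π N)(N/e)^N and (4N)! ~ sqrt(2π·4N)·(4N/e)^(4N).
  (N!)^4/(4N)! ~ (2π N)^(4/2) (N/e)^(4N) / [sqrt(2π·4N) (4N/e)^(4N)]
     = (2π N)^(4/2) / sqrt(2π·4N) · (N/(4N))^(4N)
     = (2π N)^((4−1)/2) / 2 · 4^(−4N).
Since 4^4 > 1, the factor 4^(−4N) decays exponentially, so the ratio → 0. Substituting N = 13n gives the stated form.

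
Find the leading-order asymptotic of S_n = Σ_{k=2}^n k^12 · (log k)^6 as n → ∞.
S_n ~ n^13 · (log n)^6 / 13

By integral comparison, S_n = ∫_1^n x^12 · (log x)^6 dx + O(n^12 · (log n)^6). For the integral, the leading term of ∫_1^n x^12 (log x)^6 dx is n^13/13 · (log n)^6 (by repeated integration by parts; each step lowers the log-exponent and produces a relatively O(1/log n) correction). Hence S_n ~ n^13 · (log n)^6 / 13.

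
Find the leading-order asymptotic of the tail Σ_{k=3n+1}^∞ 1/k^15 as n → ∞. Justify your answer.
Σ_{k>3n} 1/k^15 ~ 1/(14 · (3n)^14)

Compare to the integral: ∫_{3n}^∞ x^(−15) dx = [−x^(−14)/14]_{3n}^∞ = 1/((15−1)·(3n)^14). Euler-Maclaurin then gives
  Σ_{k>3n} 1/k^15 = ∫_{3n}^∞ dx/x^15 − 1/(2·(3n)^15) + O(1/(3n)^16).
(Equivalently this is ζ(15) − Σ_{k≤3n} 1/k^15.)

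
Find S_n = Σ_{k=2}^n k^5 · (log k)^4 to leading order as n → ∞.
S_n ~ n^6 · (log n)^4 / 6

By integral comparison, S_n = ∫_1^n x^5 · (log x)^4 dx + O(n^5 · (log n)^4). For the integral, the leading term of ∫_1^n x^5 (log x)^4 dx is n^6/6 · (log n)^4 (by repeated integration by parts; each step lowers the log-exponent and produces a relatively O(1/log n) correction). Hence S_n ~ n^6 · (log n)^4 / 6.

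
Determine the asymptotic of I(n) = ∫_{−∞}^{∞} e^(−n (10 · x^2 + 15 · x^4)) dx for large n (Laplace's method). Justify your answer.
I(n) ~ sqrt(π/(10n))

φ(x) = 10 · x^2 + 15 · x^4 has its unique global minimum at x* = 0 (since φ'(x) = 20x + 60x^3 = 0 only at x = 0 for real x with both coefficients positive, and φ → ∞ as |x| → ∞). At x* = 0, φ(0) = 0 and φ''(0) = 20. Laplace's method then gives
  I(n) ~ sqrt(2π / (n · φ''(0))) · e^(−n φ(0)) = sqrt(2π / (20n)) = sqrt(π/(10n)).
The 15 · x^4 term contributes only at subleading order (an O(1/n) relative correction).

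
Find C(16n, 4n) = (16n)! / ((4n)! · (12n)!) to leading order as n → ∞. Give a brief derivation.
C(16n, 4n) ~ (256/27)^(4n) · sqrt(2/(3π·4n))

Write N = 4n. Apply Stirling to each factorial:
  (4N)! ~ sqrt(2π·4N) · (4N/e)^(4N),
  N! ~ sqrt(2π N) · (N/e)^N,
  (3N)! ~ sqrt(2π·3N) · (3N/e)^(3N).
The exponential factors combine to (4N)^(4N) / (N^N · (3N)^(3N)) = 4^(4N)/3^(3N) = (4^4/3^3)^N = (256/27)^N.
The square-root prefactors combine to sqrt(2π·4N) / (sqrt(2π N)·sqrt(2π·3N)) = sqrt(4 / (2π·3·N)) = sqrt(2/(3π·4n)).
Substituting N = 4n: C(16n, 4n) ~ (256/27)^(4n) · sqrt(2/(3π·4n)).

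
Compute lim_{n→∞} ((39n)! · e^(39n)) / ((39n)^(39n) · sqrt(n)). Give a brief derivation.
lim = sqrt(2π·39)

Stirling: (39n)! ~ sqrt(2π·39n) · (39n/e)^(39n). Hence
  (39n)! · e^(39n) / (39n)^(39n) ~ sqrt(2π·39n).
Dividing by sqrt(n): sqrt(2π·39n) / sqrt(n) = sqrt(2π·39) · n^((1−1)/2), so the limit is sqrt(2π·39).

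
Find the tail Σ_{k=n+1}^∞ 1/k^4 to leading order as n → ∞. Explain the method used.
Σ_{k>n} 1/k^4 ~ 1/(3 · n^3)

Compare to the integral: ∫_{n}^∞ x^(−4) dx = [−x^(−3)/3]_{n}^∞ = 1/((4−1)·n^3). Euler-Maclaurin then gives
  Σ_{k>n} 1/k^4 = ∫_{n}^∞ dx/x^4 − 1/(2·n^4) + O(1/n^5).
(Equivalently this is ζ(4) − Σ_{k≤n} 1/k^4.)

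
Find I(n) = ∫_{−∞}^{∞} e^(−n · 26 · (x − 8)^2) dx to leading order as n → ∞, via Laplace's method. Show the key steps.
I(n) = sqrt(π/(26n))

Here φ(x) = 26 · (x − 8)^2 has its unique minimum at x* = 8 with φ(x*) = 0 and φ''(x*) = 52. Laplace's method gives
  I(n) ~ e^(−n φ(x*)) · sqrt(2π / (n · φ''(x*))) = sqrt(2π / (52n)) = sqrt(π/(26n)).
This is exact: substituting u = (x − 8)·sqrt(26n) gives I(n) = (1/sqrt(26n)) ∫_{−∞}^{∞} e^(−u^2) du = sqrt(π/(26n)).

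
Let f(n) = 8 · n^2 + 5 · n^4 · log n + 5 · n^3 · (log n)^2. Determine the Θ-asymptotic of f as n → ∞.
f(n) ∈ Θ(n^4 · log n)

Compare the terms by growth order. For large n, n^a · (log n)^b dominates n^a' · (log n)^b' iff a > a', or (a = a' and b > b'). Ranking the 3 terms shows the dominant one is 5 · n^4 · log n. Hence f(n) ∈ Θ(n^4 · log n).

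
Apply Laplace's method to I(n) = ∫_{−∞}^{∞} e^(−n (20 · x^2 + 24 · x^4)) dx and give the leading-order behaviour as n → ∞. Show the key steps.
I(n) ~ sqrt(π/(20n))

φ(x) = 20 · x^2 + 24 · x^4 has its unique global minimum at x* = 0 (since φ'(x) = 40x + 96x^3 = 0 only at x = 0 for real x with both coefficients positive, and φ → ∞ as |x| → ∞). At x* = 0, φ(0) = 0 and φ''(0) = 40. Laplace's method then gives
  I(n) ~ sqrt(2π / (n · φ''(0))) · e^(−n φ(0)) = sqrt(2π / (40n)) = sqrt(π/(20n)).
The 24 · x^4 term contributes only at subleading order (an O(1/n) relative correction).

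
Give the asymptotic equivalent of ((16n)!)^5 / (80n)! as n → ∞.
((16n)!)^5/(80n)! ~ ((2π·16n)^(4/2) / sqrt(5)) · 5^(−5·16n)  →  0

Write N = 16n. Stirling: N! ~ sqrt(2π N)(N/e)^N and (5N)! ~ sqrt(2π·5N)·(5N/e)^(5N).
  (N!)^5/(5N)! ~ (2π N)^(5/2) (N/e)^(5N) / [sqrt(2π·5N) (5N/e)^(5N)]
     = (2π N)^(5/2) / sqrt(2π·5N) · (N/(5N))^(5N)
     = (2π N)^((5−1)/2) / sqrt(5) · 5^(−5N).
Since 5^5 > 1, the factor 5^(−5N) decays exponentially, so the ratio → 0. Substituting N = 16n gives the stated form.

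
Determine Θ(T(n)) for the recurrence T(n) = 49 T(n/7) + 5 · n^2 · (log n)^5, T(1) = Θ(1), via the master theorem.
T(n) = Θ(n^2 · (log n)^6)

Here log_7 49 = 2 and f(n) = 5 · n^2 · (log n)^5 = Θ(n^(log_7 49) · (log n)^5). This is the extended Case 2 of the master theorem (f matches the critical exponent up to log factors), giving T(n) = Θ(n^(log_7 49) · (log n)^(5+1)) = Θ(n^2 · (log n)^6).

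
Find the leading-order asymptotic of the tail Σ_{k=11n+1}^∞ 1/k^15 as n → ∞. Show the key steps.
Σ_{k>11n} 1/k^15 ~ 1/(14 · (11n)^14)

Compare to the integral: ∫_{11n}^∞ x^(−15) dx = [−x^(−14)/14]_{11n}^∞ = 1/((15−1)·(11n)^14). Euler-Maclaurin then gives
  Σ_{k>11n} 1/k^15 = ∫_{11n}^∞ dx/x^15 − 1/(2·(11n)^15) + O(1/(11n)^16).
(Equivalently this is ζ(15) − Σ_{k≤11n} 1/k^15.)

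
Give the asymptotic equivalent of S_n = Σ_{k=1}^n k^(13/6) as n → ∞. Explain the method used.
S_n ~ (6/19) · n^(19/6)

Integral comparison: Σ_{k=1}^n k^(13/6) = ∫_0^n x^(13/6) dx + O(n^(13/6)). The integral is n^(1 + 13/6) / (1 + 13/6) = n^((13+6)/6) / ((13+6)/6) = (6/19) · n^(19/6).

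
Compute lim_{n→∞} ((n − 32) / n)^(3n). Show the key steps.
lim = e^(−96)

Rewrite as (1 − 32/n)^(3n). By the standard limit (1 + x/n)^n → e^x, we have (1 − 32/n)^n → e^(−32), and raising to the 3rd power gives e^(−96).
More precisely, ln[(1 − 32/n)^(3n)] = 3n · ln(1 − 32/n) = 3n · (-32/n + O(1/n^2)) = -96 + O(1/n) → -96.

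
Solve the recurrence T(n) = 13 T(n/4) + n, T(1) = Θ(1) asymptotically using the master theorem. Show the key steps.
T(n) = Θ(n^(log_4 13))

Master theorem: compare f(n) = n to n^(log_4 13) where log_4 13 ≈ 1.850. Since 1 < log_4 13, we have f(n) = O(n^(log_4 13 − ε)) for some ε > 0 — Case 1. Hence T(n) = Θ(n^(log_4 13)).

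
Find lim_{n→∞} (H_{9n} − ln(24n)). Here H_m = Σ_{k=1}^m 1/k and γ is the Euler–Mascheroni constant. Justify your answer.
lim = ln(3/8) + γ

By Euler-Maclaurin, H_m = ln m + γ + O(1/m). So
  H_{9n} − ln(24n) = ln(9n) + γ − ln(24n) + O(1/n)
                       = ln(9/24) + γ + O(1/n).
Hence the limit is ln(9/24) + γ (= ln(3/8)).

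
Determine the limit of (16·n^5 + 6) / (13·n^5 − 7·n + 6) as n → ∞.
lim = 16/13

For large n the leading n^5 terms dominate both numerator and denominator. Dividing top and bottom by n^5, every other term tends to 0, leaving 16/13.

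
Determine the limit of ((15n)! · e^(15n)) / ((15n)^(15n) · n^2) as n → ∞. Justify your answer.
lim = 0

Stirling: (15n)! ~ sqrt(2π·15n) · (15n/e)^(15n). Hence
  (15n)! · e^(15n) / (15n)^(15n) ~ sqrt(2π·15n).
Dividing by n^2: sqrt(2π·15n) / n^2 = sqrt(2π·15) · n^((1−4)/2), so the expression behaves like sqrt(2π·15) · n^((1−4)/2) → 0.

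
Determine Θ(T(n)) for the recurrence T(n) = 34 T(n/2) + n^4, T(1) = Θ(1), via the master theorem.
T(n) = Θ(n^(log_2 34))

Master theorem: compare f(n) = n^4 to n^(log_2 34) where log_2 34 ≈ 5.087. Since 4 < log_2 34, we have f(n) = O(n^(log_2 34 − ε)) for some ε > 0 — Case 1. Hence T(n) = Θ(n^(log_2 34)).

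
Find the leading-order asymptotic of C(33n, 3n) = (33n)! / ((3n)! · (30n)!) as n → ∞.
C(33n, 3n) ~ (285311670611/10000000000)^(3n) · sqrt(11/(20π·3n))

Write N = 3n. Apply Stirling to each factorial:
  (11N)! ~ sqrt(2π·11N) · (11N/e)^(11N),
  N! ~ sqrt(2π N) · (N/e)^N,
  (10N)! ~ sqrt(2π·10N) · (10N/e)^(10N).
The exponential factors combine to (11N)^(11N) / (N^N · (10N)^(10N)) = 11^(11N)/10^(10N) = (11^11/10^10)^N = (285311670611/10000000000)^N.
The square-root prefactors combine to sqrt(2π·11N) / (sqrt(2π N)·sqrt(2π·10N)) = sqrt(11 / (2π·10·N)) = sqrt(11/(20π·3n)).
Substituting N = 3n: C(33n, 3n) ~ (285311670611/10000000000)^(3n) · sqrt(11/(20π·3n)).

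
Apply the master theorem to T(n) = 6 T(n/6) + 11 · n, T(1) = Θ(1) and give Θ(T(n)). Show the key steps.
T(n) = Θ(n log n)

log_6 6 = 1, and f(n) = 11 · n = Θ(n^(log_6 6)). This is Case 2 of the master theorem: T(n) = Θ(f(n) · log n) = Θ(n log n).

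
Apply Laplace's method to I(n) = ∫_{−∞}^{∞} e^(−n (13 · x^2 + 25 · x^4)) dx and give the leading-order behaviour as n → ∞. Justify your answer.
I(n) ~ sqrt(π/(13n))

φ(x) = 13 · x^2 + 25 · x^4 has its unique global minimum at x* = 0 (since φ'(x) = 26x + 100x^3 = 0 only at x = 0 for real x with both coefficients positive, and φ → ∞ as |x| → ∞). At x* = 0, φ(0) = 0 and φ''(0) = 26. Laplace's method then gives
  I(n) ~ sqrt(2π / (n · φ''(0))) · e^(−n φ(0)) = sqrt(2π / (26n)) = sqrt(π/(13n)).
The 25 · x^4 term contributes only at subleading order (an O(1/n) relative correction).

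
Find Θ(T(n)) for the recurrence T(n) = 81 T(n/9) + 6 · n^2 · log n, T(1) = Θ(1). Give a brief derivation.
T(n) = Θ(n^2 · (log n)^2)

Here log_9 81 = 2 and f(n) = 6 · n^2 · log n = Θ(n^(log_9 81) · (log n)^1). This is the extended Case 2 of the master theorem (f matches the critical exponent up to log factors), giving T(n) = Θ(n^(log_9 81) · (log n)^(1+1)) = Θ(n^2 · (log n)^2).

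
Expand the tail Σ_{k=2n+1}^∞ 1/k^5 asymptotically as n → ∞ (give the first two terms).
Σ_{k>2n} 1/k^5 = 1/(4 · (2n)^4) − 1/(2 · (2n)^5) + O(1/(2n)^6)

Compare to the integral: ∫_{2n}^∞ x^(−5) dx = [−x^(−4)/4]_{2n}^∞ = 1/((5−1)·(2n)^4). The Euler-Maclaurin correction adds −f(2n)/2 = −1/(2·(2n)^5). Euler-Maclaurin then gives
  Σ_{k>2n} 1/k^5 = ∫_{2n}^∞ dx/x^5 − 1/(2·(2n)^5) + O(1/(2n)^6).
(Equivalently this is ζ(5) − Σ_{k≤2n} 1/k^5.)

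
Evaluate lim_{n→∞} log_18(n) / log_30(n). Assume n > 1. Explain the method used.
lim = ln(30) / ln(18) = log_18(30)

Change of base: log_18(n) = ln n / ln 18 and log_30(n) = ln n / ln 30. The ratio is (ln n / ln 18) · (ln 30 / ln n) = ln 30 / ln 18, a constant independent of n. So the limit is ln 30 / ln 18 = log_18(30).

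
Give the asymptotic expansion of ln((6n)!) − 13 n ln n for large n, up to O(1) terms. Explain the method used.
ln((6n)!) − 13 n ln n = −7 n ln n + 6(ln 6 − 1) n + (1/2) ln(2π·6n) + O(1/n)

Stirling: ln((6n)!) = 6n ln(6n) − 6n + (1/2) ln(2π·6n) + O(1/n).
Expand 6n ln(6n) = 6n (ln n + ln 6) = 6n ln n + 6n ln 6.
Subtract 13n ln n: leading term is (6 − 13) n ln n = −7 n ln n. The next term is 6n ln 6 − 6n = 6(ln 6 − 1) n. Then the (1/2) ln(2π·6n) correction.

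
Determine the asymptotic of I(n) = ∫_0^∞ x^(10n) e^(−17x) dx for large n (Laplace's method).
I(n) ~ (sqrt(2π·10n) / 17) · (10n/(17e))^(10n)

Write the integrand as exp(10n ln x − 17x) and set f(x) = 10n ln x − 17x. Then f'(x) = 10n/x − 17 = 0 at x* = 10n/17, and f''(x*) = −10n/x*^2 = −17^2/(10n). Laplace's method (interior maximum) gives
  I(n) ~ e^(f(x*)) · sqrt(2π / |f''(x*)|)
        = exp(10n ln(10n/17) − 10n) · sqrt(2π · 10n / 17^2)
        = (10n/17)^(10n) e^(−10n) · sqrt(2π·10n) / 17
        = (sqrt(2π·10n) / 17) · (10n/(17e))^(10n).
This matches Γ(10n+1)/17^(10n+1) with Stirling applied to Γ.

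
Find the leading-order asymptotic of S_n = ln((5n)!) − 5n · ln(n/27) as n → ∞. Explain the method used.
S_n ~ 5n · (ln 135 − 1) + O(ln n)

Stirling: ln((5n)!) = 5n ln(5n) − 5n + O(ln n).
  S_n = 5n ln(5n) − 5n − 5n ln(n/27) + O(ln n)
      = 5n ln(5n) − 5n ln n + 5n ln 27 − 5n + O(ln n)
      = 5n ln 5 + 5n ln 27 − 5n + O(ln n)
      = 5n (ln 135 − 1) + O(ln n).
Numerically ln(135) − 1 ≈ 3.9053.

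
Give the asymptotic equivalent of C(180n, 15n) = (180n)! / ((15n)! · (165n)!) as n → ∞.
C(180n, 15n) ~ (8916100448256/285311670611)^(15n) · sqrt(6/(11π·15n))

Write N = 15n. Apply Stirling to each factorial:
  (12N)! ~ sqrt(2π·12N) · (12N/e)^(12N),
  N! ~ sqrt(2π N) · (N/e)^N,
  (11N)! ~ sqrt(2π·11N) · (11N/e)^(11N).
The exponential factors combine to (12N)^(12N) / (N^N · (11N)^(11N)) = 12^(12N)/11^(11N) = (12^12/11^11)^N = (8916100448256/285311670611)^N.
The square-root prefactors combine to sqrt(2π·12N) / (sqrt(2π N)·sqrt(2π·11N)) = sqrt(12 / (2π·11·N)) = sqrt(6/(11π·15n)).
Substituting N = 15n: C(180n, 15n) ~ (8916100448256/285311670611)^(15n) · sqrt(6/(11π·15n)).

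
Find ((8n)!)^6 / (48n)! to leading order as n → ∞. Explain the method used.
((8n)!)^6/(48n)! ~ ((2π·8n)^(5/2) / sqrt(6)) · 6^(−6·8n)  →  0

Write N = 8n. Stirling: N! ~ sqrt(2π N)(N/e)^N and (6N)! ~ sqrt(2π·6N)·(6N/e)^(6N).
  (N!)^6/(6N)! ~ (2π N)^(6/2) (N/e)^(6N) / [sqrt(2π·6N) (6N/e)^(6N)]
     = (2π N)^(6/2) / sqrt(2π·6N) · (N/(6N))^(6N)
     = (2π N)^((6−1)/2) / sqrt(6) · 6^(−6N).
Since 6^6 > 1, the factor 6^(−6N) decays exponentially, so the ratio → 0. Substituting N = 8n gives the stated form.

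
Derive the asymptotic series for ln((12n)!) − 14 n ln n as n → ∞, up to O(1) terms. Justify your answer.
ln((12n)!) − 14 n ln n = −2 n ln n + 12(ln 12 − 1) n + (1/2) ln(2π·12n) + O(1/n)

Stirling: ln((12n)!) = 12n ln(12n) − 12n + (1/2) ln(2π·12n) + O(1/n).
Expand 12n ln(12n) = 12n (ln n + ln 12) = 12n ln n + 12n ln 12.
Subtract 14n ln n: leading term is (12 − 14) n ln n = −2 n ln n. The next term is 12n ln 12 − 12n = 12(ln 12 − 1) n. Then the (1/2) ln(2π·12n) correction.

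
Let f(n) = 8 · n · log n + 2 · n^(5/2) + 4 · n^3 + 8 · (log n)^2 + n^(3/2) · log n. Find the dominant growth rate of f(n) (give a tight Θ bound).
f(n) ∈ Θ(n^3)

Compare the terms by growth order. For large n, n^a · (log n)^b dominates n^a' · (log n)^b' iff a > a', or (a = a' and b > b'). Ranking the 5 terms shows the dominant one is 4 · n^3. Hence f(n) ∈ Θ(n^3).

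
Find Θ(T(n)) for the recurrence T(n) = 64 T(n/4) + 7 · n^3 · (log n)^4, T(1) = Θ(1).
T(n) = Θ(n^3 · (log n)^5)

Here log_4 64 = 3 and f(n) = 7 · n^3 · (log n)^4 = Θ(n^(log_4 64) · (log n)^4). This is the extended Case 2 of the master theorem (f matches the critical exponent up to log factors), giving T(n) = Θ(n^(log_4 64) · (log n)^(4+1)) = Θ(n^3 · (log n)^5).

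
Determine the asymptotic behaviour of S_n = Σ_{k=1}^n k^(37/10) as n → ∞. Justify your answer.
S_n ~ (10/47) · n^(47/10)

Integral comparison: Σ_{k=1}^n k^(37/10) = ∫_0^n x^(37/10) dx + O(n^(37/10)). The integral is n^(1 + 37/10) / (1 + 37/10) = n^((37+10)/10) / ((37+10)/10) = (10/47) · n^(47/10).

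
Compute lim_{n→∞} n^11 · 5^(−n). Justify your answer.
lim = 0

Exponentials with base > 1 dominate every fixed polynomial: for any fixed c, n^c / 5^n → 0 as n → ∞ (e.g. by the ratio test, or by writing 5^n = e^(n ln 5) and noting e^(n ln 5) / n^c → ∞). Hence n^11 · 5^(−n) = n^11 / 5^n → 0.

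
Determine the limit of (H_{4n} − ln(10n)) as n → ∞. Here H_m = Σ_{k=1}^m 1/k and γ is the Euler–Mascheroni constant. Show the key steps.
lim = ln(2/5) + γ

By Euler-Maclaurin, H_m = ln m + γ + O(1/m). So
  H_{4n} − ln(10n) = ln(4n) + γ − ln(10n) + O(1/n)
                       = ln(4/10) + γ + O(1/n).
Hence the limit is ln(4/10) + γ (= ln(2/5)).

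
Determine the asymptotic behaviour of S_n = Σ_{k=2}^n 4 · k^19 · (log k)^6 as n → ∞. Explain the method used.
S_n ~ n^20 · (log n)^6 / 5

By integral comparison, S_n = ∫_1^n 4 · x^19 · (log x)^6 dx + O(n^19 · (log n)^6). For the integral, the leading term of ∫_1^n x^19 (log x)^6 dx is n^20/20 · (log n)^6 (by repeated integration by parts; each step lowers the log-exponent and produces a relatively O(1/log n) correction). Hence S_n ~ n^20 · (log n)^6 / 5.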